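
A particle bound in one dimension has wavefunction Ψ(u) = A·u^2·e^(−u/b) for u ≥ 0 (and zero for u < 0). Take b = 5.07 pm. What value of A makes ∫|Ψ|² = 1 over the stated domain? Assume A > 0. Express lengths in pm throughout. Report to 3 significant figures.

The normalization condition is ∫|Ψ|² du = 1 from 0 to ∞.
Recall ∫₀^∞ u^m e^(−u/β) du = m!·β^(m+1), ∫|Ψ|² du = A²·(3·b^5/4).
Setting this equal to 1 gives A² = 1/(3·b^5/4).
With b = 5.07: A² = 0.0003980 and A = 0.01995.

A ≈ 0.0200 pm^(-5/2)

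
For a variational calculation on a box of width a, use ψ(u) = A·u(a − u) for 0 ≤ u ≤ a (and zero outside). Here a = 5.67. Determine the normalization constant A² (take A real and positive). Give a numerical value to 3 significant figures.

We need A² ∫|f|² du = 1, taking the integral from 0 to a.
Expanding the polynomial and integrating term by term, carrying out the integral gives A² · a^5/30.
With a = 5.67: A² = 0.005119 and A = 0.07155.

A^2 ≈ 0.00512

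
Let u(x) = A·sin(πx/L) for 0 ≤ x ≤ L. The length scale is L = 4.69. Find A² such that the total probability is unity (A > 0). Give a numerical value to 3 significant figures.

A^2 ≈ 0.426

We need A² ∫|f|² dx = 1, taking the integral from 0 to L.
Using sin²θ = (1 − cos 2θ)/2, carrying out the integral gives A² · L/2.
So A² = (L/2)^(−1).
With L = 4.69: A² = 0.4264 and A = 0.6530.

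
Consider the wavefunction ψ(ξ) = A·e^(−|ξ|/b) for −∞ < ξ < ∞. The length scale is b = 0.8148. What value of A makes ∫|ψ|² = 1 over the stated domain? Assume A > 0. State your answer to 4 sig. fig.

Normalization requires ∫|ψ|² dξ = 1, integrated from −∞ to ∞.
Using ∫₀^∞ ξⁿ e^(−αξ) dξ = n!/αⁿ⁺¹, carrying out the integral gives A² · b.
Plugging in b = 0.8148 yields A = 1.1078.

A ≈ 1.108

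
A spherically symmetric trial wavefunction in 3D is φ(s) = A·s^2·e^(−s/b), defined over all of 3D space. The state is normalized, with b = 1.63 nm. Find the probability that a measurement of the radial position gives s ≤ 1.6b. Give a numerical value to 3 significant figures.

P ≈ 0.0446

Integrate the radial probability density 4πs²|φ|² over s ≤ 1.6b.
A² is fixed by ∫₀^∞ 4πs²|φ|² ds = 1, i.e. A² = (45·π·b^7/2)^(−1).
Substituting u = s/b, A², 4π and the length scale all cancel in the ratio: P = ∫_{0}^{1.6} u^6·e^(-2·u) du / ∫_{0}^{∞} u^6·e^(-2·u) du.
With ∫ u^6·e^(-2·u) du = -(4·u^6 + 12·u^5 + 30·u^4 + 60·u^3 + 90·u^2 + 90·u + 45)·e^(-2·u)/8 + C, the region integral is ≈ 0.25098 and the full one is 45/8.
This evaluates to P = 0.04462.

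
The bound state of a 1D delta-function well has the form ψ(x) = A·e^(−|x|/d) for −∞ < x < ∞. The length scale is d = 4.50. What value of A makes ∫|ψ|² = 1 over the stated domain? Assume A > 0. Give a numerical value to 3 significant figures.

Require ∫ |ψ|² dx = 1 over the whole domain.
∫|ψ|² dx = A²·(d).
So A² = (d)^(−1).
Substituting d = 4.50 gives A² = 0.2222, so A = 0.4714.

A ≈ 0.471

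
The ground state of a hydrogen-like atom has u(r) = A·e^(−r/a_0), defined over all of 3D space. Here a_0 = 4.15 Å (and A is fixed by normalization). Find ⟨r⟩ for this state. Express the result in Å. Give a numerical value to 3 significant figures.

⟨r⟩ ≈ 6.23 Å

By definition ⟨r⟩ = ∫ r |u(r)|² 4πr² dr.
Since the A² factors cancel between numerator and denominator, ⟨r⟩ = 3·a_0/2.
With a_0 = 4.15, ⟨r⟩ = 6.225.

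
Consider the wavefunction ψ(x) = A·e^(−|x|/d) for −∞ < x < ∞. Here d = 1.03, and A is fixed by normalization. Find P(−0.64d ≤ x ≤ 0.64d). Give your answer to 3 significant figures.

The probability is P = ∫ |ψ|² dx over [−0.64d, 0.64d].
With A² fixed by ∫|ψ|² = 1, i.e. A² = (d)^(−1), substitute and integrate.
Both integrals are even about x = 0, so only the x ≥ 0 halves are needed (the factors of 2 cancel). Let u = x/d; then A² and the length scale cancel, so P = ∫_{0}^{0.64} e^(-2·u) du ÷ ∫_{0}^{∞} e^(-2·u) du.
Using ∫ e^(-2·u) du = -e^(-2·u)/2, the numerator is 1/2 - e^(-32/25)/2 and the denominator is 1/2.
The result is P = 0.7220.

P ≈ 0.722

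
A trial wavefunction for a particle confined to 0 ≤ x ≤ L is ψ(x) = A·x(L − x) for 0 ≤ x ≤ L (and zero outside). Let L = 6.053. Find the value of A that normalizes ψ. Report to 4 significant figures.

Normalization requires ∫|ψ|² dx = 1, integrated from 0 to L.
∫|ψ|² dx = A²·(L^5/30).
Hence A² = 1/[L^5/30].
With L = 6.053: A² = 0.0036921 and A = 0.060762.

A ≈ 0.06076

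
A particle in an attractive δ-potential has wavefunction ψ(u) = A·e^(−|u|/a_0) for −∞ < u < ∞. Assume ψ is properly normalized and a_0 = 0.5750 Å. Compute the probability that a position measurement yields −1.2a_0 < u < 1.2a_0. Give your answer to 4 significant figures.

|ψ|² is the probability density, so P = ∫_{−1.2a_0}^{1.2a_0} |ψ|² du.
The normalization integral ∫|ψ|²du over the whole domain equals a_0·A², and A² cancels in the ratio.
By symmetry take twice the u ≥ 0 contribution in numerator and denominator; the 2's cancel. Substituting t = u/a_0, A² and the length scale cancel in the ratio: P = ∫_{0}^{1.2} e^(-2·t) dt / ∫_{0}^{∞} e^(-2·t) dt.
With ∫ e^(-2·t) dt = -e^(-2·t)/2 + C, the region integral is 1/2 - e^(-12/5)/2 and the full one is 1/2.
Taking the ratio, P = 0.90928.

P ≈ 0.9093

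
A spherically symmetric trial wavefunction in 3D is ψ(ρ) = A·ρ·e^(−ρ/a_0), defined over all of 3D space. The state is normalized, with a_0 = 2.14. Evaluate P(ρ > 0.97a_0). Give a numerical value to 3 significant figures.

With dV = 4πρ²dρ, the probability is ∫|ψ|² dV over ρ > 0.97a_0.
Normalization gives A² = 1/(3·π·a_0^5).
Substituting u = ρ/a_0, A², 4π and the length scale all cancel in the ratio: P = ∫_{0.97}^{∞} u^4·e^(-2·u) du / ∫_{0}^{∞} u^4·e^(-2·u) du.
Using ∫ u^4·e^(-2·u) du = -(u^4/2 + u^3 + 3·u^2/2 + 3·u/2 + 3/4)·e^(-2·u), the numerator is ≈ 0.71445 and the denominator is 3/4.
The region integral divided by the full integral gives P = 0.9526.

P ≈ 0.953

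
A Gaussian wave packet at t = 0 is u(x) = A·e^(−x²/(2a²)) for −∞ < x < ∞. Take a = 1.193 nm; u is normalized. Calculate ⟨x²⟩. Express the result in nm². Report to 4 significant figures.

⟨x^2⟩ ≈ 0.7116 nm^2

By definition ⟨x²⟩ = ∫ x^2 |u(x)|² dx.
Using the Gaussian integral ∫_{−∞}^{∞} e^(−αx²) dx = √(π/α), the ratio of the moment integral to the normalization integral gives ⟨x²⟩ = a^2/2.
Putting a = 1.193 gives 0.71162.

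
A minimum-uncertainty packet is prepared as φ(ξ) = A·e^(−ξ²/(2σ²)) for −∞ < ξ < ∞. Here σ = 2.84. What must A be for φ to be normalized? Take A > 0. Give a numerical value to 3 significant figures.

A ≈ 0.446

We need A² ∫|f|² dξ = 1, taking the integral from −∞ to ∞.
With ∫_{−∞}^{∞} ξ^(2m) e^(−αξ²) dξ = (2m−1)!!·√π / (2^m α^(m+1/2)), ∫|φ|² dξ = A²·(√(π)·σ).
With σ = 2.84: A² = 0.1987 and A = 0.4457.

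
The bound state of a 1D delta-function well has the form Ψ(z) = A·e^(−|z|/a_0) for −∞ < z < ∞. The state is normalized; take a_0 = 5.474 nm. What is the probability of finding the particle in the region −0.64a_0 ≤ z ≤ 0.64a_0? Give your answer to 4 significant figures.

|Ψ|² is the probability density, so P = ∫_{−0.64a_0}^{0.64a_0} |Ψ|² dz.
The normalization integral ∫|Ψ|²dz over the whole domain equals a_0·A², and A² cancels in the ratio.
By symmetry take twice the z ≥ 0 contribution in numerator and denominator; the 2's cancel. Let u = z/a_0; then A² and the length scale cancel, so P = ∫_{0}^{0.64} e^(-2·u) du ÷ ∫_{0}^{∞} e^(-2·u) du.
Using ∫ e^(-2·u) du = -e^(-2·u)/2, the numerator is 1/2 - e^(-32/25)/2 and the denominator is 1/2.
This works out to P = 0.72196.

P ≈ 0.7220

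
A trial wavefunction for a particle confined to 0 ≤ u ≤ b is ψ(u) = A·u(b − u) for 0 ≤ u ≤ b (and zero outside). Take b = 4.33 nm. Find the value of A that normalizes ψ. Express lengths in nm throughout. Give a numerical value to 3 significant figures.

The normalization condition is ∫|ψ|² du = 1 from 0 to b.
Expanding the polynomial and integrating term by term, the integral (without the A² prefactor) comes out to b^5/30.
Hence A² = 1/[b^5/30].
Plugging in b = 4.33 yields A = 0.1404.

A ≈ 0.140 nm^(-5/2)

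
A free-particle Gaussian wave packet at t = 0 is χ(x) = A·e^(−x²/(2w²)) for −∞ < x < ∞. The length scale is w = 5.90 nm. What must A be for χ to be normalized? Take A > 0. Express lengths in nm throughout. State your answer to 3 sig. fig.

We need A² ∫|f|² dx = 1, taking the integral from −∞ to ∞.
Carrying out the integral gives A² · √(π)·w.
So A² = (√(π)·w)^(−1).
Substituting w = 5.90 gives A² = 0.09563, so A = 0.3092.

A ≈ 0.309 nm^(-1/2)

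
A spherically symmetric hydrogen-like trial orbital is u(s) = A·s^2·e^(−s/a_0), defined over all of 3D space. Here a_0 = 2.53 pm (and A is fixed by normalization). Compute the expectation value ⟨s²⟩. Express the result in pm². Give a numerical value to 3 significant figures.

⟨s²⟩ = ∫ s^2 |u|² 4πs² ds over the full domain.
Evaluating both integrals, ⟨s²⟩ = 14·a_0^2.
Putting a_0 = 2.53 gives 89.61.

⟨s^2⟩ ≈ 89.6 pm^2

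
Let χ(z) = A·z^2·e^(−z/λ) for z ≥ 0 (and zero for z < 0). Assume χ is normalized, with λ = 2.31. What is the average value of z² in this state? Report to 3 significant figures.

⟨z²⟩ = ∫ z^2 |χ|² dz over the full domain.
Recall ∫₀^∞ z^m e^(−z/β) dz = m!·β^(m+1), evaluating both integrals, ⟨z²⟩ = 15·λ^2/2.
Putting λ = 2.31 gives 40.02.

⟨z^2⟩ ≈ 40.0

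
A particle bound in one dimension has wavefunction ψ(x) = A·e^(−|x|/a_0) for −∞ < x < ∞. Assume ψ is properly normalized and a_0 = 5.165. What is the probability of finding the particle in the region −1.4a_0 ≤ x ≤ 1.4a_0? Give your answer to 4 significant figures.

P ≈ 0.9392

The probability is P = ∫ |ψ|² dx over [−1.4a_0, 1.4a_0].
The normalization integral ∫|ψ|²dx over the whole domain equals a_0·A², and A² cancels in the ratio.
By symmetry take twice the x ≥ 0 contribution in numerator and denominator; the 2's cancel. Substituting u = x/a_0, A² and the length scale cancel in the ratio: P = ∫_{0}^{1.4} e^(-2·u) du / ∫_{0}^{∞} e^(-2·u) du.
Using ∫ e^(-2·u) du = -e^(-2·u)/2, the numerator is 1/2 - e^(-14/5)/2 and the denominator is 1/2.
This works out to P = 0.93919.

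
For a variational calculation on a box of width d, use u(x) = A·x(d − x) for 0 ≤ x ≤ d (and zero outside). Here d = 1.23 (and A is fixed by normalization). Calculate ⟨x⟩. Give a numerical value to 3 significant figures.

⟨x⟩ ≈ 0.615

By definition ⟨x⟩ = ∫ x |u(x)|² dx.
Since the A² factors cancel between numerator and denominator, ⟨x⟩ = d/2.
With d = 1.23, ⟨x⟩ = 0.6150.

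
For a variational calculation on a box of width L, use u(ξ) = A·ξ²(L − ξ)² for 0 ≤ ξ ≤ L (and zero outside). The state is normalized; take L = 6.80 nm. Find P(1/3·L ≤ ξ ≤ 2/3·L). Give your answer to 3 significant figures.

P = ∫_{1/3·L}^{2/3·L} |u(ξ)|² dξ.
Since A² = 1/(L^9/630), this is the region integral divided by the full normalization integral.
In terms of t = ξ/L (A² and the length scale cancel between numerator and denominator), P = [∫_{1/3}^{2/3} t^4·(1 - t)^4 dt] / [∫_{0}^{1} t^4·(1 - t)^4 dt].
With ∫ t^4·(1 - t)^4 dt = t^5·(70·t^4 - 315·t^3 + 540·t^2 - 420·t + 126)/630 + C, the region integral is ≈ 0.0011275 and the full one is 1/630.
Taking the ratio, P = 0.7103.

P ≈ 0.710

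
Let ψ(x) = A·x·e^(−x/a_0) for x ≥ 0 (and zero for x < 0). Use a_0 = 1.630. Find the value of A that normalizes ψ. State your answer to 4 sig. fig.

Normalization requires ∫|ψ|² dx = 1, integrated from 0 to ∞.
With ∫₀^∞ x^2 e^(−αx) dx = 2!/α^3, the integral (without the A² prefactor) comes out to a_0^3/4.
Substituting a_0 = 1.630 gives A² = 0.92363, so A = 0.96106.

A ≈ 0.9611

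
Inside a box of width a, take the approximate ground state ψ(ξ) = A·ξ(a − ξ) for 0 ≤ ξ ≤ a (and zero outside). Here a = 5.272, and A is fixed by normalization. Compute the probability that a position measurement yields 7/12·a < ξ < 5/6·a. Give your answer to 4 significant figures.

P ≈ 0.3111

|ψ|² is the probability density, so P = ∫_{7/12·a}^{5/6·a} |ψ|² dξ.
With A² fixed by ∫|ψ|² = 1, i.e. A² = (a^5/30)^(−1), substitute and integrate.
Let u = ξ/a; then A² and the length scale cancel, so P = ∫_{7/12}^{5/6} u^2·(1 - u)^2 du ÷ ∫_{0}^{1} u^2·(1 - u)^2 du.
With ∫ u^2·(1 - u)^2 du = u^3·(6·u^2 - 15·u + 10)/30 + C, the region integral is ≈ 0.0103709 and the full one is 1/30.
Evaluating gives P = 0.31113.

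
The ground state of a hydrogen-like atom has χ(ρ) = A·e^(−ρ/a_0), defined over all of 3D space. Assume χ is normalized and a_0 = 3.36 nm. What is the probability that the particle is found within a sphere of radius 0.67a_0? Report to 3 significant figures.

With dV = 4πρ²dρ, the probability is ∫|χ|² dV over ρ ≤ 0.67a_0.
Normalization gives A² = 1/(π·a_0^3).
Let u = ρ/a_0; then A², 4π and the length scale all cancel, so P = ∫_{0}^{0.67} u^2·e^(-2·u) du ÷ ∫_{0}^{∞} u^2·e^(-2·u) du.
Using ∫ u^2·e^(-2·u) du = -(2·u^2 + 2·u + 1)·e^(-2·u)/4, the numerator is ≈ 0.038049 and the denominator is 1/4.
Taking the ratio yields P = 0.1522.

P ≈ 0.152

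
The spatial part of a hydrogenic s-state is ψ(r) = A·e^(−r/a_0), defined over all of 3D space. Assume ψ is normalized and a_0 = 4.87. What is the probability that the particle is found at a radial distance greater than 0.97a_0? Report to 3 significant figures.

P ≈ 0.693

With dV = 4πr²dr, the probability is ∫|ψ|² dV over r > 0.97a_0.
The full normalization integral is A²·[π·a_0^3] = 1, fixing A².
Let u = r/a_0; then A², 4π and the length scale all cancel, so P = ∫_{0.97}^{∞} u^2·e^(-2·u) du ÷ ∫_{0}^{∞} u^2·e^(-2·u) du.
An antiderivative of u^2·e^(-2·u) is -(2·u^2 + 2·u + 1)·e^(-2·u)/4; evaluating from 0.97 to ∞ gives ≈ 0.17323, while the full integral is 1/4.
Taking the ratio yields P = 0.6929.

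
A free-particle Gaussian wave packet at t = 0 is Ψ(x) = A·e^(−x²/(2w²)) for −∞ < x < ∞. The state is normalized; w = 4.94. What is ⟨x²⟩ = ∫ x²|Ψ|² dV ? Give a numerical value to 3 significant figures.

By definition ⟨x²⟩ = ∫ x^2 |Ψ(x)|² dx.
With ∫_{−∞}^{∞} x^(2m) e^(−αx²) dx = (2m−1)!!·√π / (2^m α^(m+1/2)), evaluating both integrals, ⟨x²⟩ = w^2/2.
Putting w = 4.94 gives 12.20.

⟨x^2⟩ ≈ 12.2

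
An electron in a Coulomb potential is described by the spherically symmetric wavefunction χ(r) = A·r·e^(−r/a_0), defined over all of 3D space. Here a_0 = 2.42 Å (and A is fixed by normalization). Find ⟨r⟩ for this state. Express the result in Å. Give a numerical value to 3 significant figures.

⟨r⟩ ≈ 6.05 Å

⟨r⟩ = ∫ r |χ|² 4πr² dr over the full domain.
With ∫₀^∞ r^5 e^(−αr) dr = 5!/α^6, the ratio of the moment integral to the normalization integral gives ⟨r⟩ = 5·a_0/2.
With a_0 = 2.42, ⟨r⟩ = 6.050.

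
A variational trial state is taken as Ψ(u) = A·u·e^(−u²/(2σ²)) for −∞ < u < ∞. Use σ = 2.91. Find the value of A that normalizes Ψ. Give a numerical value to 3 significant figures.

We need A² ∫|f|² du = 1, taking the integral from −∞ to ∞.
With Ψ = A·u·e^(−u²/(2σ²)), the integral evaluates to A²·[√(π)·σ^3/2].
Setting this equal to 1 gives A² = 1/(√(π)·σ^3/2).
With σ = 2.91: A² = 0.04579 and A = 0.2140.

A ≈ 0.214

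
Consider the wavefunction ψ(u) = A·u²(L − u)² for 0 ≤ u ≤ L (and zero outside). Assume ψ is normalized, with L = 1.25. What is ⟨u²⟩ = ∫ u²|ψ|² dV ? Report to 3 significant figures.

⟨u²⟩ = ∫ u^2 |ψ|² du over the full domain.
Evaluating both integrals, ⟨u²⟩ = 3·L^2/11.
With L = 1.25, ⟨u^2⟩ = 0.4261.

⟨u^2⟩ ≈ 0.426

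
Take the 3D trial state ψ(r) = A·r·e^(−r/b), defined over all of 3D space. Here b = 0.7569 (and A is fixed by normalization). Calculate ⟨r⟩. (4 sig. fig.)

The expectation value is the |ψ|²-weighted average of r: ∫ r|ψ|² 4πr² dr.
Using ∫₀^∞ rⁿ e^(−αr) dr = n!/αⁿ⁺¹, since the A² factors cancel between numerator and denominator, ⟨r⟩ = 5·b/2.
With b = 0.7569, ⟨r⟩ = 1.8923.

⟨r⟩ ≈ 1.892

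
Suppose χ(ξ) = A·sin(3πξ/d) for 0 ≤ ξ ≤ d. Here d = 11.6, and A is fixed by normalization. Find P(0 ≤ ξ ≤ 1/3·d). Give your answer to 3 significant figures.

The probability is P = ∫ |χ|² dξ over [0, 1/3·d].
Since A² = 1/(d/2), this is the region integral divided by the full normalization integral.
Substituting u = ξ/d, A² and the length scale cancel in the ratio: P = ∫_{0}^{1/3} sin(3·π·u)^2 du / ∫_{0}^{1} sin(3·π·u)^2 du.
An antiderivative of sin(3·π·u)^2 is u/2 - sin(6·π·u)/(12·π); evaluating from 0 to 1/3 gives 1/6, while the full integral is 1/2.
Evaluating gives P = 1/3.

P ≈ 0.333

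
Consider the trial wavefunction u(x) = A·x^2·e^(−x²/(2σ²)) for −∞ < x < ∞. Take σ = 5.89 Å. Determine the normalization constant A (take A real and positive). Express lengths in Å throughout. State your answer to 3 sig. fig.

Normalization requires ∫|u|² dx = 1, integrated from −∞ to ∞.
Differentiating ∫e^(−αx²) dx = √(π/α) under α to get the higher moments, ∫|u|² dx = A²·(3·√(π)·σ^5/4).
So A² = (3·√(π)·σ^5/4)^(−1).
With σ = 5.89: A² = 0.0001061 and A = 0.01030.

A ≈ 0.0103 Å^(-5/2)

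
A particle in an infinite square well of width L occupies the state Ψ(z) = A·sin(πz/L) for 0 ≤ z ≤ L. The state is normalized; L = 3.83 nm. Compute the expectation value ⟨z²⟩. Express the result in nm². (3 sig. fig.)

⟨z^2⟩ ≈ 4.15 nm^2

The expectation value is the |Ψ|²-weighted average of z^2: ∫ z^2|Ψ|² dz.
Since the A² factors cancel between numerator and denominator, ⟨z²⟩ = -L^2/(2·π^2) + L^2/3.
Putting L = 3.83 gives 4.146.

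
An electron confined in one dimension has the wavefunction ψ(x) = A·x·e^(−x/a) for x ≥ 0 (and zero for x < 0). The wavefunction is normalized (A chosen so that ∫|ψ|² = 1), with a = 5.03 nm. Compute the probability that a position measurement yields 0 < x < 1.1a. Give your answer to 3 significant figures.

P = ∫_{0}^{1.1a} |ψ(x)|² dx.
The normalization integral ∫|ψ|²dx over the whole domain equals a^3/4·A², and A² cancels in the ratio.
In terms of u = x/a (A² and the length scale cancel between numerator and denominator), P = [∫_{0}^{1.1} u^2·e^(-2·u) du] / [∫_{0}^{∞} u^2·e^(-2·u) du].
With ∫ u^2·e^(-2·u) du = -(2·u^2 + 2·u + 1)·e^(-2·u)/4 + C, the region integral is 1/4 - 281·e^(-11/5)/200 and the full one is 1/4.
Taking the ratio, P = 0.3773.

P ≈ 0.377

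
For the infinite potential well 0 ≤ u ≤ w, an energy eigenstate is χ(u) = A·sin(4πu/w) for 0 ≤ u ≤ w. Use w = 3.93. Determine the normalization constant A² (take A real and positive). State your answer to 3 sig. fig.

The normalization condition is ∫|χ|² du = 1 from 0 to w.
Carrying out the integral gives A² · w/2.
So A² = (w/2)^(−1).
Substituting w = 3.93 gives A² = 0.5089, so A = 0.7134.

A^2 ≈ 0.509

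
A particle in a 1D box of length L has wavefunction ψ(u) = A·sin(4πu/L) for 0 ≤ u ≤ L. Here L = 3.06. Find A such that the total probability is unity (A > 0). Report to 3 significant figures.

Normalization requires ∫|ψ|² du = 1, integrated from 0 to L.
With ∫₀^L sin²(nπu/L) du = L/2, the integral (without the A² prefactor) comes out to L/2.
Hence A² = 1/[L/2].
With L = 3.06: A² = 0.6536 and A = 0.8085.

A ≈ 0.808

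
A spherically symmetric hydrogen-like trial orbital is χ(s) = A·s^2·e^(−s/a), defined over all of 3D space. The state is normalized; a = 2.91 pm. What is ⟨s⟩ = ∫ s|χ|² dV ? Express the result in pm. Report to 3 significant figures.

⟨s⟩ ≈ 10.2 pm

⟨s⟩ = ∫ s |χ|² 4πs² ds over the full domain.
Recall ∫₀^∞ s^m e^(−s/β) ds = m!·β^(m+1), since the A² factors cancel between numerator and denominator, ⟨s⟩ = 7·a/2.
Putting a = 2.91 gives 10.19.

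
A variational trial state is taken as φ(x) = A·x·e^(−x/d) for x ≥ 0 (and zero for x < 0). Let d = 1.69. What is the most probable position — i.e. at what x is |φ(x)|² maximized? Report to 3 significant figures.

Set d/dx [|φ(x)|²] = 0 and solve for x > 0.
This gives x = d.
With d = 1.69, the most probable position is 1.690.

x ≈ 1.69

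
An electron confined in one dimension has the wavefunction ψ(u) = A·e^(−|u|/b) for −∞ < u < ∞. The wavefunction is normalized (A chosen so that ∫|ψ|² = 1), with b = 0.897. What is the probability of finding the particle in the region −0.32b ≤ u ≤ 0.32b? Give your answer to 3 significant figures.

|ψ|² is the probability density, so P = ∫_{−0.32b}^{0.32b} |ψ|² du.
With A² fixed by ∫|ψ|² = 1, i.e. A² = (b)^(−1), substitute and integrate.
Both integrals are even about u = 0, so only the u ≥ 0 halves are needed (the factors of 2 cancel). In terms of t = u/b (A² and the length scale cancel between numerator and denominator), P = [∫_{0}^{0.32} e^(-2·t) dt] / [∫_{0}^{∞} e^(-2·t) dt].
An antiderivative of e^(-2·t) is -e^(-2·t)/2; evaluating from 0 to 0.32 gives 1/2 - e^(-16/25)/2, while the full integral is 1/2.
Evaluating gives P = 0.4727.

P ≈ 0.473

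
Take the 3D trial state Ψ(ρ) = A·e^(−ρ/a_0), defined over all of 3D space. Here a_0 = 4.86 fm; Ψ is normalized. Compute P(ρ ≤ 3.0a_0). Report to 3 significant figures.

With dV = 4πρ²dρ, the probability is ∫|Ψ|² dV over ρ ≤ 3.0a_0.
The full normalization integral is A²·[π·a_0^3] = 1, fixing A².
Substituting u = ρ/a_0, A², 4π and the length scale all cancel in the ratio: P = ∫_{0}^{3.0} u^2·e^(-2·u) du / ∫_{0}^{∞} u^2·e^(-2·u) du.
An antiderivative of u^2·e^(-2·u) is -(2·u^2 + 2·u + 1)·e^(-2·u)/4; evaluating from 0 to 3.0 gives 1/4 - 25·e^(-6)/4, while the full integral is 1/4.
The region integral divided by the full integral gives P = 0.9380.

P ≈ 0.938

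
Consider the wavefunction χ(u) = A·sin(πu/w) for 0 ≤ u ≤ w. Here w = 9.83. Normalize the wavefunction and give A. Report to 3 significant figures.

The normalization condition is ∫|χ|² du = 1 from 0 to w.
With χ = A·sin(πu/w), the integral evaluates to A²·[w/2].
Hence A² = 1/[w/2].
With w = 9.83: A² = 0.2035 and A = 0.4511.

A ≈ 0.451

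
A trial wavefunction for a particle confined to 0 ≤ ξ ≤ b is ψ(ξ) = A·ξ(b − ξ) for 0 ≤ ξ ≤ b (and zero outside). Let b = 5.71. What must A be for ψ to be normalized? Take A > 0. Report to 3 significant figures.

A ≈ 0.0703

The normalization condition is ∫|ψ|² dξ = 1 from 0 to b.
Expanding the polynomial and integrating term by term, the integral (without the A² prefactor) comes out to b^5/30.
Plugging in b = 5.71 yields A = 0.07030.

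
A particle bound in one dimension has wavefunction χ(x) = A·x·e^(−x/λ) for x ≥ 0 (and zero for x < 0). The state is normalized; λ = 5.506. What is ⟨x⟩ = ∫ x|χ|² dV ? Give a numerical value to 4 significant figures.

⟨x⟩ ≈ 8.259

By definition ⟨x⟩ = ∫ x |χ(x)|² dx.
The ratio of the moment integral to the normalization integral gives ⟨x⟩ = 3·λ/2.
With λ = 5.506, ⟨x⟩ = 8.2590.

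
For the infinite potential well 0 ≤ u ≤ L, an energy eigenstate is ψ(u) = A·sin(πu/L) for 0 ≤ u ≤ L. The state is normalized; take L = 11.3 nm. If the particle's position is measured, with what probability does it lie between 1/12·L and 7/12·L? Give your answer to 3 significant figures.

P ≈ 0.659

P = ∫_{1/12·L}^{7/12·L} |ψ(u)|² du.
Since A² = 1/(L/2), this is the region integral divided by the full normalization integral.
Let t = u/L; then A² and the length scale cancel, so P = ∫_{1/12}^{7/12} sin(π·t)^2 dt ÷ ∫_{0}^{1} sin(π·t)^2 dt.
An antiderivative of sin(π·t)^2 is t/2 - sin(2·π·t)/(4·π); evaluating from 1/12 to 7/12 gives 1/(4·π) + 1/4, while the full integral is 1/2.
Taking the ratio, P = (1 + π)/(2·π).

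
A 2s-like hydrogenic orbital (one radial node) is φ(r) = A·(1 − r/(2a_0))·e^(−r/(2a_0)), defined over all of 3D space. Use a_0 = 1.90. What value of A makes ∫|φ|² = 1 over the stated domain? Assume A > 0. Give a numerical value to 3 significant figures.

A ≈ 0.0762

The normalization condition is ∫|φ|² 4πr² dr = 1 from 0 to ∞.
The angular integral contributes 4π, leaving ∫₀^∞ r²|φ|² dr.
Using ∫₀^∞ rⁿ e^(−αr) dr = n!/αⁿ⁺¹, ∫|φ|² 4πr² dr = A²·(8·π·a_0^3).
Plugging in a_0 = 1.90 yields A = 0.07616.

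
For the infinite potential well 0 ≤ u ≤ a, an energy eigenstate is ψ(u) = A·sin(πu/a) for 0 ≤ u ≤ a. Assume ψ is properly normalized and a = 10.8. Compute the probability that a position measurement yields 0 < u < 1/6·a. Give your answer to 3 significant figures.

P ≈ 0.0288

|ψ|² is the probability density, so P = ∫_{0}^{1/6·a} |ψ|² du.
Since A² = 1/(a/2), this is the region integral divided by the full normalization integral.
Let t = u/a; then A² and the length scale cancel, so P = ∫_{0}^{1/6} sin(π·t)^2 dt ÷ ∫_{0}^{1} sin(π·t)^2 dt.
With ∫ sin(π·t)^2 dt = t/2 - sin(2·π·t)/(4·π) + C, the region integral is -√(3)/(8·π) + 1/12 and the full one is 1/2.
The result is P = (-√(3)/4 + π/6)/π.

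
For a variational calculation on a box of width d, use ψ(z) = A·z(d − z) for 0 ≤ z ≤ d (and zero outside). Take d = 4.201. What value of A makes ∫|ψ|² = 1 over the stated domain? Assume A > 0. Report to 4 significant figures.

A ≈ 0.1514

The normalization condition is ∫|ψ|² dz = 1 from 0 to d.
Expanding the polynomial and integrating term by term, ∫|ψ|² dz = A²·(d^5/30).
So A² = (d^5/30)^(−1).
With d = 4.201: A² = 0.022928 and A = 0.15142.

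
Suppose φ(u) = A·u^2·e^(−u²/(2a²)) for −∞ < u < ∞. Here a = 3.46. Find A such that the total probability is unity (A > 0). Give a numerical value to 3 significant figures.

Normalization requires ∫|φ|² du = 1, integrated from −∞ to ∞.
The integral (without the A² prefactor) comes out to 3·√(π)·a^5/4.
So A² = (3·√(π)·a^5/4)^(−1).
Substituting a = 3.46 gives A² = 0.001517, so A = 0.03895.

A ≈ 0.0389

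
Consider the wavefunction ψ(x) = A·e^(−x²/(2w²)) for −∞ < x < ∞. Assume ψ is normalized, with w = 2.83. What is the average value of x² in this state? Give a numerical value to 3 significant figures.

⟨x²⟩ = ∫ x^2 |ψ|² dx over the full domain.
The ratio of the moment integral to the normalization integral gives ⟨x²⟩ = w^2/2.
Putting w = 2.83 gives 4.004.

⟨x^2⟩ ≈ 4.00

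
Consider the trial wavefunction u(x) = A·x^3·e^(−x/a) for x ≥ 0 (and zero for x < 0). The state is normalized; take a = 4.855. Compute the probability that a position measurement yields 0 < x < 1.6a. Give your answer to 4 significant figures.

P = ∫_{0}^{1.6a} |u(x)|² dx.
Since A² = 1/(45·a^7/8), this is the region integral divided by the full normalization integral.
Substituting t = x/a, A² and the length scale cancel in the ratio: P = ∫_{0}^{1.6} t^6·e^(-2·t) dt / ∫_{0}^{∞} t^6·e^(-2·t) dt.
Using ∫ t^6·e^(-2·t) dt = -(4·t^6 + 12·t^5 + 30·t^4 + 60·t^3 + 90·t^2 + 90·t + 45)·e^(-2·t)/8, the numerator is ≈ 0.250982 and the denominator is 45/8.
This works out to P = 0.044619.

P ≈ 0.04462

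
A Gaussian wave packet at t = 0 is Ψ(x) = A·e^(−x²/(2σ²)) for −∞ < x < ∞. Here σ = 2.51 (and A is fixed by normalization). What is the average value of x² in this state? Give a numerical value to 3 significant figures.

⟨x^2⟩ ≈ 3.15

The expectation value is the |Ψ|²-weighted average of x^2: ∫ x^2|Ψ|² dx.
Differentiating ∫e^(−αx²) dx = √(π/α) under α to get the higher moments, evaluating both integrals, ⟨x²⟩ = σ^2/2.
Putting σ = 2.51 gives 3.150.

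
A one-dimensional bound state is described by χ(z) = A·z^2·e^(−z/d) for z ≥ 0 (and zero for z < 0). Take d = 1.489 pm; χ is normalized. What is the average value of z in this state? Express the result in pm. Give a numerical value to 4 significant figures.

⟨z⟩ ≈ 3.723 pm

By definition ⟨z⟩ = ∫ z |χ(z)|² dz.
With ∫₀^∞ z^5 e^(−αz) dz = 5!/α^6, since the A² factors cancel between numerator and denominator, ⟨z⟩ = 5·d/2.
Putting d = 1.489 gives 3.7225.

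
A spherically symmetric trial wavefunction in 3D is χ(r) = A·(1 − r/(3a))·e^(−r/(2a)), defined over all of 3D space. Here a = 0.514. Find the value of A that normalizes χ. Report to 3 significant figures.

A ≈ 0.938

Normalization requires ∫|χ|² 4πr² dr = 1, integrated from 0 to ∞.
(Spherical symmetry: dV = 4πr² dr.)
Recall ∫₀^∞ r^m e^(−r/β) dr = m!·β^(m+1), ∫|χ|² 4πr² dr = A²·(8·π·a^3/3).
With a = 0.514: A² = 0.8790 and A = 0.9376.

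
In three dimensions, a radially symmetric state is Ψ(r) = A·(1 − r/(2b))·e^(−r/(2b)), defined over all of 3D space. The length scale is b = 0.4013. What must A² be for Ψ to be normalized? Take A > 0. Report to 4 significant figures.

A^2 ≈ 0.6157

The normalization condition is ∫|Ψ|² 4πr² dr = 1 from 0 to ∞.
Using ∫₀^∞ rⁿ e^(−αr) dr = n!/αⁿ⁺¹, with Ψ = A·(1 − r/(2b))·e^(−r/(2b)), the integral evaluates to A²·[8·π·b^3].
Setting this equal to 1 gives A² = 1/(8·π·b^3).
Plugging in b = 0.4013 yields A = 0.78465.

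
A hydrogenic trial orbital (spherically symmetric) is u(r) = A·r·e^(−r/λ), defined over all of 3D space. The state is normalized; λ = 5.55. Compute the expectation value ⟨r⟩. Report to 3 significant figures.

⟨r⟩ = ∫ r |u|² 4πr² dr over the full domain.
Evaluating both integrals, ⟨r⟩ = 5·λ/2.
Putting λ = 5.55 gives 13.88.

⟨r⟩ ≈ 13.9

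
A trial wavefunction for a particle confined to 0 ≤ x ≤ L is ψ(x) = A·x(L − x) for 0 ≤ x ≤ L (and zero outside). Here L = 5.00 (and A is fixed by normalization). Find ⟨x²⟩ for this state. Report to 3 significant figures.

⟨x^2⟩ ≈ 7.14

The expectation value is the |ψ|²-weighted average of x^2: ∫ x^2|ψ|² dx.
Since the A² factors cancel between numerator and denominator, ⟨x²⟩ = 2·L^2/7.
Putting L = 5.00 gives 7.143.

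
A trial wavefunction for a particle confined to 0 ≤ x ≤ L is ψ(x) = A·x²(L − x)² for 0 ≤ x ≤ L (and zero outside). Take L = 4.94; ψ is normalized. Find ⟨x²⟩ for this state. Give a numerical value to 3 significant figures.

⟨x^2⟩ ≈ 6.66

⟨x²⟩ = ∫ x^2 |ψ|² dx over the full domain.
Evaluating both integrals, ⟨x²⟩ = 3·L^2/11.
With L = 4.94, ⟨x^2⟩ = 6.656.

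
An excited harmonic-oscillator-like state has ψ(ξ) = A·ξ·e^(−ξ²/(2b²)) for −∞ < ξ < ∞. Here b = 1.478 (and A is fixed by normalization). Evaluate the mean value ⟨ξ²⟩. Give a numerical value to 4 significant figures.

⟨ξ^2⟩ ≈ 3.277

By definition ⟨ξ²⟩ = ∫ ξ^2 |ψ(ξ)|² dξ.
The ratio of the moment integral to the normalization integral gives ⟨ξ²⟩ = 3·b^2/2.
Putting b = 1.478 gives 3.2767.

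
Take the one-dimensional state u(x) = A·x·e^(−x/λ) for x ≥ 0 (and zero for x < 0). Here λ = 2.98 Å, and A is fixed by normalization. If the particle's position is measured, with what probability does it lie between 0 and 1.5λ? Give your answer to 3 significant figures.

P ≈ 0.577

|u|² is the probability density, so P = ∫_{0}^{1.5λ} |u|² dx.
With A² fixed by ∫|u|² = 1, i.e. A² = (λ^3/4)^(−1), substitute and integrate.
In terms of t = x/λ (A² and the length scale cancel between numerator and denominator), P = [∫_{0}^{1.5} t^2·e^(-2·t) dt] / [∫_{0}^{∞} t^2·e^(-2·t) dt].
Using ∫ t^2·e^(-2·t) dt = -(2·t^2 + 2·t + 1)·e^(-2·t)/4, the numerator is 1/4 - 17·e^(-3)/8 and the denominator is 1/4.
This works out to P = 0.5768.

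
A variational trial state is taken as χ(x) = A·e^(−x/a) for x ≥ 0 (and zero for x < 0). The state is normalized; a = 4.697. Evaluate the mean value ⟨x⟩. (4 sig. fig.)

⟨x⟩ ≈ 2.349

⟨x⟩ = ∫ x |χ|² dx over the full domain.
With ∫₀^∞ x^1 e^(−αx) dx = 1!/α^2, evaluating both integrals, ⟨x⟩ = a/2.
With a = 4.697, ⟨x⟩ = 2.3485.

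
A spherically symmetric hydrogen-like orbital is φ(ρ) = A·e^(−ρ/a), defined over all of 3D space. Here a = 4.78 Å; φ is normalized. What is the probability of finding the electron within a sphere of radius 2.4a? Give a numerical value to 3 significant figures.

Integrate the radial probability density 4πρ²|φ|² over ρ ≤ 2.4a.
Normalization gives A² = 1/(π·a^3).
Let u = ρ/a; then A², 4π and the length scale all cancel, so P = ∫_{0}^{2.4} u^2·e^(-2·u) du ÷ ∫_{0}^{∞} u^2·e^(-2·u) du.
An antiderivative of u^2·e^(-2·u) is -(2·u^2 + 2·u + 1)·e^(-2·u)/4; evaluating from 0 to 2.4 gives 1/4 - 433·e^(-24/5)/100, while the full integral is 1/4.
Taking the ratio yields P = 0.8575.

P ≈ 0.857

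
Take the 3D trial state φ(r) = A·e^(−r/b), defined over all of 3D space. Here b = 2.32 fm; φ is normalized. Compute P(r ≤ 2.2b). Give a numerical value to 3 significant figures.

With dV = 4πr²dr, the probability is ∫|φ|² dV over r ≤ 2.2b.
The full normalization integral is A²·[π·b^3] = 1, fixing A².
In terms of u = r/b (A², 4π and the length scale all cancel between numerator and denominator), P = [∫_{0}^{2.2} u^2·e^(-2·u) du] / [∫_{0}^{∞} u^2·e^(-2·u) du].
With ∫ u^2·e^(-2·u) du = -(2·u^2 + 2·u + 1)·e^(-2·u)/4 + C, the region integral is 1/4 - 377·e^(-22/5)/100 and the full one is 1/4.
This evaluates to P = 0.8149.

P ≈ 0.815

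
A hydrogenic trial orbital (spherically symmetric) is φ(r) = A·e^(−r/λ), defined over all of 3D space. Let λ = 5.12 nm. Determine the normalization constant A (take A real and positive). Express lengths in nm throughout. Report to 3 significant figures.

A ≈ 0.0487 nm^(-3/2)

We need A² ∫|f|² 4πr² dr = 1, taking the integral from 0 to ∞.
The angular integral contributes 4π, leaving ∫₀^∞ r²|φ|² dr.
With φ = A·e^(−r/λ), the integral evaluates to A²·[π·λ^3].
So A² = (π·λ^3)^(−1).
Substituting λ = 5.12 gives A² = 0.002372, so A = 0.04870.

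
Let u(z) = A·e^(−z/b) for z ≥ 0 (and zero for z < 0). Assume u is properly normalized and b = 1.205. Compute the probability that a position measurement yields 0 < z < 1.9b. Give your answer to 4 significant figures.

|u|² is the probability density, so P = ∫_{0}^{1.9b} |u|² dz.
With A² fixed by ∫|u|² = 1, i.e. A² = (b/2)^(−1), substitute and integrate.
Substituting t = z/b, A² and the length scale cancel in the ratio: P = ∫_{0}^{1.9} e^(-2·t) dt / ∫_{0}^{∞} e^(-2·t) dt.
An antiderivative of e^(-2·t) is -e^(-2·t)/2; evaluating from 0 to 1.9 gives 1/2 - e^(-19/5)/2, while the full integral is 1/2.
Evaluating gives P = 0.97763.

P ≈ 0.9776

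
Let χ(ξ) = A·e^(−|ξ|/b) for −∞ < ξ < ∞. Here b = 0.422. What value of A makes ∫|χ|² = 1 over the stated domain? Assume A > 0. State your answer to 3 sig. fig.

A ≈ 1.54

The normalization condition is ∫|χ|² dξ = 1 from −∞ to ∞.
Using ∫₀^∞ ξⁿ e^(−αξ) dξ = n!/αⁿ⁺¹, with χ = A·e^(−|ξ|/b), the integral evaluates to A²·[b].
Hence A² = 1/[b].
With b = 0.422: A² = 2.370 and A = 1.539.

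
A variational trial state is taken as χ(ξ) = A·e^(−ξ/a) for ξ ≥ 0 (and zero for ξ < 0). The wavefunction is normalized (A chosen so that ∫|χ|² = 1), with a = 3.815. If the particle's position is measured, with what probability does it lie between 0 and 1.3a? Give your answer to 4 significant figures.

P ≈ 0.9257

The probability is P = ∫ |χ|² dξ over [0, 1.3a].
With A² fixed by ∫|χ|² = 1, i.e. A² = (a/2)^(−1), substitute and integrate.
Let u = ξ/a; then A² and the length scale cancel, so P = ∫_{0}^{1.3} e^(-2·u) du ÷ ∫_{0}^{∞} e^(-2·u) du.
Using ∫ e^(-2·u) du = -e^(-2·u)/2, the numerator is 1/2 - e^(-13/5)/2 and the denominator is 1/2.
The result is P = 0.92573.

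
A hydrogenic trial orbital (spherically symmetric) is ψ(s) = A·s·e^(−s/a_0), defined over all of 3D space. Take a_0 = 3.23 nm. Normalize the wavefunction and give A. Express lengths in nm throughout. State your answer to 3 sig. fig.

A ≈ 0.0174 nm^(-5/2)

The normalization condition is ∫|ψ|² 4πs² ds = 1 from 0 to ∞.
The angular integral contributes 4π, leaving ∫₀^∞ s²|ψ|² ds.
Using ∫₀^∞ sⁿ e^(−αs) ds = n!/αⁿ⁺¹, ∫|ψ|² 4πs² ds = A²·(3·π·a_0^5).
So A² = (3·π·a_0^5)^(−1).
Substituting a_0 = 3.23 gives A² = 0.0003018, so A = 0.01737.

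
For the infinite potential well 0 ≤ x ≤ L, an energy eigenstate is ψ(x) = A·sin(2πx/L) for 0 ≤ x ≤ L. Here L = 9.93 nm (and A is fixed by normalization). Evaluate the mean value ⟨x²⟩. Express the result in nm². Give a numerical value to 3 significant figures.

⟨x²⟩ = ∫ x^2 |ψ|² dx over the full domain.
Using sin²θ = (1 − cos 2θ)/2, evaluating both integrals, ⟨x²⟩ = -L^2/(8·π^2) + L^2/3.
Putting L = 9.93 gives 31.62.

⟨x^2⟩ ≈ 31.6 nm^2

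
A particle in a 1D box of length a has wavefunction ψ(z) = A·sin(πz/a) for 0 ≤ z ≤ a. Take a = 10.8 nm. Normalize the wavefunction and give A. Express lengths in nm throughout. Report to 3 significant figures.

A ≈ 0.430 nm^(-1/2)

Require ∫ |ψ|² dz = 1 over the whole domain.
Carrying out the integral gives A² · a/2.
Setting this equal to 1 gives A² = 1/(a/2).
With a = 10.8: A² = 0.1852 and A = 0.4303.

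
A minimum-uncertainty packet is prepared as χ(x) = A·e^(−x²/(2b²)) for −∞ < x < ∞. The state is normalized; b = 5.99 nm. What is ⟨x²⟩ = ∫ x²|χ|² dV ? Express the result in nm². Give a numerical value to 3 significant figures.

⟨x^2⟩ ≈ 17.9 nm^2

The expectation value is the |χ|²-weighted average of x^2: ∫ x^2|χ|² dx.
Using the Gaussian integral ∫_{−∞}^{∞} e^(−αx²) dx = √(π/α), evaluating both integrals, ⟨x²⟩ = b^2/2.
Putting b = 5.99 gives 17.94.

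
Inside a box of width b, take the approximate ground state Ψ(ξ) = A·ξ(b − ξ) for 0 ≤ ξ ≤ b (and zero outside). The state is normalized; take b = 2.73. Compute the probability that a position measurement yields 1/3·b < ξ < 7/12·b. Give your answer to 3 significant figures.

P ≈ 0.444

P = ∫_{1/3·b}^{7/12·b} |Ψ(ξ)|² dξ.
Since A² = 1/(b^5/30), this is the region integral divided by the full normalization integral.
In terms of u = ξ/b (A² and the length scale cancel between numerator and denominator), P = [∫_{1/3}^{7/12} u^2·(1 - u)^2 du] / [∫_{0}^{1} u^2·(1 - u)^2 du].
Using ∫ u^2·(1 - u)^2 du = u^3·(6·u^2 - 15·u + 10)/30, the numerator is ≈ 0.014783 and the denominator is 1/30.
Taking the ratio, P = 0.4435.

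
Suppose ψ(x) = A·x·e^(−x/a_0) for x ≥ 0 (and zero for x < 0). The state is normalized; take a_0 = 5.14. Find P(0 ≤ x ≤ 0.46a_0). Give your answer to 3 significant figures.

P ≈ 0.0662

P = ∫_{0}^{0.46a_0} |ψ(x)|² dx.
With A² fixed by ∫|ψ|² = 1, i.e. A² = (a_0^3/4)^(−1), substitute and integrate.
Substituting u = x/a_0, A² and the length scale cancel in the ratio: P = ∫_{0}^{0.46} u^2·e^(-2·u) du / ∫_{0}^{∞} u^2·e^(-2·u) du.
With ∫ u^2·e^(-2·u) du = -(2·u^2 + 2·u + 1)·e^(-2·u)/4 + C, the region integral is 1/4 - 2929·e^(-23/25)/5000 and the full one is 1/4.
The result is P = 0.06619.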